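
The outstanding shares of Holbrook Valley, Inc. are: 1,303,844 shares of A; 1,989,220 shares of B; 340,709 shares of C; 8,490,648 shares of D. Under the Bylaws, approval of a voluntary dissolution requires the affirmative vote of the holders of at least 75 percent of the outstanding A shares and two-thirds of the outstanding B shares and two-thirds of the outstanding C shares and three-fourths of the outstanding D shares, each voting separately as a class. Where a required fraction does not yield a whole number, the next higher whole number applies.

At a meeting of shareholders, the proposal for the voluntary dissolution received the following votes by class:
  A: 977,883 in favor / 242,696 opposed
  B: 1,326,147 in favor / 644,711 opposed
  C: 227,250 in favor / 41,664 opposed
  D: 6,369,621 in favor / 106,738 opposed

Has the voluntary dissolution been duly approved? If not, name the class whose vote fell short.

A: 3/4 of 1303844 = 977883; 977,883 required, 977,883 in favor — approved.
B: 2/3 of 1989220 = 1326146.67, rounded up to 1326147; 1,326,147 required, 1,326,147 in favor — approved.
C: 2/3 of 340709 = 227139.33, rounded up to 227140; 227,140 required, 227,250 in favor — approved.
D: 3/4 of 8490648 = 6367986; 6,367,986 required, 6,369,621 in favor — approved.

Approved — every class gave the required vote.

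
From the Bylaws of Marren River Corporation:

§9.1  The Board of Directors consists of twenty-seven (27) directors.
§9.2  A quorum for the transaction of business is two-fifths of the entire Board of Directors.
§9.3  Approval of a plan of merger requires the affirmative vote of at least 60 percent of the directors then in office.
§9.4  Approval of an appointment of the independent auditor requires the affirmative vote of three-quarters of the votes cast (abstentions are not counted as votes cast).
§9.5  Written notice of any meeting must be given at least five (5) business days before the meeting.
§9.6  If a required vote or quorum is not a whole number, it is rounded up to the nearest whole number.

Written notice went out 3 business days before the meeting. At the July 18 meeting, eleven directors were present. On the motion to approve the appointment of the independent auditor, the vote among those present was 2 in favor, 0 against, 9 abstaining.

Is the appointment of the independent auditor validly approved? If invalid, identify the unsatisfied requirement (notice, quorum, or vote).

Invalid — notice requirement not satisfied.

Notice: 3 business days given; 5 required (3 < 5). Not satisfied.
Quorum: 11 present; quorum is 11. Satisfied.
Vote: the appointment of the independent auditor requires three-fourths of the votes cast (11 present − 9 abstaining = 2). 3/4 of 2 = 1.50, rounded up to 2, so 2 affirmative votes are needed; 2 voted in favor. Satisfied.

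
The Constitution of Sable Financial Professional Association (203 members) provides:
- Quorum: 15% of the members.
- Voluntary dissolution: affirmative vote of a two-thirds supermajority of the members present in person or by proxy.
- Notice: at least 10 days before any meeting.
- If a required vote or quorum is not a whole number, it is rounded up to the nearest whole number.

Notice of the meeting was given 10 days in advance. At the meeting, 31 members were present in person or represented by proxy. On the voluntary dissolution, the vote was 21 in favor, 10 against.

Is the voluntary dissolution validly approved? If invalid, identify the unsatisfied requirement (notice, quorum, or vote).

Notice: 10 days given; 10 required. Satisfied.
Quorum: 15% of 203 = 30.45, rounded up to 31; 31 present. Satisfied.
Vote: requires two-thirds of those present (31); 2/3 of 31 = 20.67, rounded up to 21, so 21 needed; 21 in favor. Satisfied.

Valid — all requirements satisfied.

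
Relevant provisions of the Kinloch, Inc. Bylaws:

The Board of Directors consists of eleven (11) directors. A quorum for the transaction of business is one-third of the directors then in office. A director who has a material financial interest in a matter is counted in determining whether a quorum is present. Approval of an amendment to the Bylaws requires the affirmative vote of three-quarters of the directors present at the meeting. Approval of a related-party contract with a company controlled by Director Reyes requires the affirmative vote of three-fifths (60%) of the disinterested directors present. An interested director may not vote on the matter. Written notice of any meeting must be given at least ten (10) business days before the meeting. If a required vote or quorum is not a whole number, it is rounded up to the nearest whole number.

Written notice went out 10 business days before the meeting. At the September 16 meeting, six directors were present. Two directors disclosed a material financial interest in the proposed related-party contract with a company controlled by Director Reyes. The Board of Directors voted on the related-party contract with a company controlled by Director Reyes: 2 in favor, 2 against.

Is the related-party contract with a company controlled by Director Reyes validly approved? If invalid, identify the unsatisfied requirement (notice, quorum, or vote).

Notice: 10 business days given; 10 required (10 ≥ 10). Satisfied.
Quorum: 6 present (interested directors count toward quorum); quorum is 4. Satisfied.
Vote: the related-party contract with a company controlled by Director Reyes requires three-fifths of the disinterested directors present (6 − 2 = 4). 3/5 of 4 = 2.40, rounded up to 3, so 3 affirmative votes are needed; 2 voted in favor. Not satisfied.

Invalid — vote requirement not satisfied.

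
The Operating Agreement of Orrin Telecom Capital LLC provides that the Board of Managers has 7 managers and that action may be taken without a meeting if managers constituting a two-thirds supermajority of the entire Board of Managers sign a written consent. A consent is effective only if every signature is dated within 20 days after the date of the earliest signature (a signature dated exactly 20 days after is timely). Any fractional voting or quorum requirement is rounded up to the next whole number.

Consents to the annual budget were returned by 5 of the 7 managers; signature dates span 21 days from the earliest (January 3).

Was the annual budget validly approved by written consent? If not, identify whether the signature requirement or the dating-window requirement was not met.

Signatures required: a two-thirds supermajority of 7 — 2/3 of 7 = 4.67, rounded up to 5, so 5 needed; 5 signed. Sufficient.
Dating window: the latest signature is 21 days after the earliest; the limit is 20 days. Outside the window.

Not effective — dating-window requirement not satisfied.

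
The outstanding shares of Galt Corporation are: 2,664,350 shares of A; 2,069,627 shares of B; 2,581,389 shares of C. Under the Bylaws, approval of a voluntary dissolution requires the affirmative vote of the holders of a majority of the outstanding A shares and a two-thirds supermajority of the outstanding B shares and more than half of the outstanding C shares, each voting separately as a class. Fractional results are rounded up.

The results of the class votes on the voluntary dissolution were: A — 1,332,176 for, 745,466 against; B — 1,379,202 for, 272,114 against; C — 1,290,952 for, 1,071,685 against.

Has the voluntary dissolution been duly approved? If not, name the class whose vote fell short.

A: a majority of 2664350 is 1332176; 1,332,176 required, 1,332,176 in favor — approved.
B: 2/3 of 2069627 = 1379751.33, rounded up to 1379752; 1,379,752 required, 1,379,202 in favor — not approved.
C: a majority of 2581389 is 1290695; 1,290,695 required, 1,290,952 in favor — approved.

Not approved — the B shares did not give the required vote.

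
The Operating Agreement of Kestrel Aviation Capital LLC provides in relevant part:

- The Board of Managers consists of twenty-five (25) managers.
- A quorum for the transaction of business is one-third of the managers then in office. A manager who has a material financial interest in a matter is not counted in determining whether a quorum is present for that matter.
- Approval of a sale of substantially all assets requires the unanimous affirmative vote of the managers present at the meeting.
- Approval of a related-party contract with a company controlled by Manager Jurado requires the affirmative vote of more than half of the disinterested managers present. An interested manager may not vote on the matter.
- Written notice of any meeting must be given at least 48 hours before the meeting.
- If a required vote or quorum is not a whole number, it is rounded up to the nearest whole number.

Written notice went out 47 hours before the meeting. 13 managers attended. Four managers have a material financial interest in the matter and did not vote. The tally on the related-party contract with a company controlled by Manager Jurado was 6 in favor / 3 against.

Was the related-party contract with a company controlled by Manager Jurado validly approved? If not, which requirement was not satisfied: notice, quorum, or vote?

Invalid — notice requirement not satisfied.

Notice: 47 hours given; 48 required (47 < 48). Not satisfied.
Quorum: 13 present, but the 4 interested managers do not count, leaving 9. Quorum is 9. Satisfied.
Vote: the related-party contract with a company controlled by Manager Jurado requires a majority of the disinterested managers present (13 − 4 = 9). A majority of 9 is 5, so 5 affirmative votes are needed; 6 voted in favor. Satisfied.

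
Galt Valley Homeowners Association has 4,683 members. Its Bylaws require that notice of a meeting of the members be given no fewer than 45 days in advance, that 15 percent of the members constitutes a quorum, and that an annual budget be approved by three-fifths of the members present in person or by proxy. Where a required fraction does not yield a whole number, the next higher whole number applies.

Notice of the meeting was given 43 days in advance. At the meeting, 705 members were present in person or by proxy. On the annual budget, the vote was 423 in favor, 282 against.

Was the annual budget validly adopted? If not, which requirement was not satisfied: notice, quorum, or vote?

Notice: 43 days given; 45 required. Not satisfied.
Quorum: 15% of 4,683 = 702.45, rounded up to 703; 705 present. Satisfied.
Vote: requires three-fifths of those present (705); 3/5 of 705 = 423, so 423 needed; 423 in favor. Satisfied.

Invalid — notice requirement not satisfied.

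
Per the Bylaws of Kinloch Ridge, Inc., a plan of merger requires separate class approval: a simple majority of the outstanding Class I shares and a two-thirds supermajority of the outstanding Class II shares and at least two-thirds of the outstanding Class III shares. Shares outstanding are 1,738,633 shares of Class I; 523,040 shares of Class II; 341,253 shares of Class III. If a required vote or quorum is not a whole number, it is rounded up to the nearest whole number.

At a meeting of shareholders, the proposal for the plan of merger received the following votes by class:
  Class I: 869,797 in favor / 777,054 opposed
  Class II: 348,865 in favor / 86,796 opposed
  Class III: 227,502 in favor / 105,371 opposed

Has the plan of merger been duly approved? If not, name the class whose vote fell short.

Class I: a majority of 1738633 is 869317; 869,317 required, 869,797 in favor — approved.
Class II: 2/3 of 523040 = 348693.33, rounded up to 348694; 348,694 required, 348,865 in favor — approved.
Class III: 2/3 of 341253 = 227502; 227,502 required, 227,502 in favor — approved.

Approved — every class gave the required vote.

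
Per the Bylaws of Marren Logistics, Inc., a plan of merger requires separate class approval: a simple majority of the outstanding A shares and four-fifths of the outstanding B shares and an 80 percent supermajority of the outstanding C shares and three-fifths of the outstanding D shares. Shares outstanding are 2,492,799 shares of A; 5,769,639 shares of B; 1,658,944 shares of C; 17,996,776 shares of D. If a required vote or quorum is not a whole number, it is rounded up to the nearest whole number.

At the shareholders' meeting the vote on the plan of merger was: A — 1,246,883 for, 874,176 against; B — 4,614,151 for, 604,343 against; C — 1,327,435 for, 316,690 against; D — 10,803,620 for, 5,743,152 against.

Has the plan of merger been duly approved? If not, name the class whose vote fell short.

A: a majority of 2492799 is 1246400; 1,246,400 required, 1,246,883 in favor — approved.
B: 4/5 of 5769639 = 4615711.20, rounded up to 4615712; 4,615,712 required, 4,614,151 in favor — not approved.
C: 4/5 of 1658944 = 1327155.20, rounded up to 1327156; 1,327,156 required, 1,327,435 in favor — approved.
D: 3/5 of 17996776 = 10798065.60, rounded up to 10798066; 10,798,066 required, 10,803,620 in favor — approved.

Not approved — the B shares did not give the required vote.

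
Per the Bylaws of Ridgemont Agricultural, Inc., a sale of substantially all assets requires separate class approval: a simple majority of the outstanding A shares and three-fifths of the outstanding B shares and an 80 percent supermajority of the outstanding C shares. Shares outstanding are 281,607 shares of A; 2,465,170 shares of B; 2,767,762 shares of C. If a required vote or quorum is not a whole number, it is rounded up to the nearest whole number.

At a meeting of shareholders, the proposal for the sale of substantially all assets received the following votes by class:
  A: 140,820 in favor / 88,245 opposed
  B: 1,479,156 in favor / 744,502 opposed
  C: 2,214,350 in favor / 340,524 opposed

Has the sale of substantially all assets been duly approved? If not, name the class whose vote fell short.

A: a majority of 281607 is 140804; 140,804 required, 140,820 in favor — approved.
B: 3/5 of 2465170 = 1479102; 1,479,102 required, 1,479,156 in favor — approved.
C: 4/5 of 2767762 = 2214209.60, rounded up to 2214210; 2,214,210 required, 2,214,350 in favor — approved.

Approved — every class gave the required vote.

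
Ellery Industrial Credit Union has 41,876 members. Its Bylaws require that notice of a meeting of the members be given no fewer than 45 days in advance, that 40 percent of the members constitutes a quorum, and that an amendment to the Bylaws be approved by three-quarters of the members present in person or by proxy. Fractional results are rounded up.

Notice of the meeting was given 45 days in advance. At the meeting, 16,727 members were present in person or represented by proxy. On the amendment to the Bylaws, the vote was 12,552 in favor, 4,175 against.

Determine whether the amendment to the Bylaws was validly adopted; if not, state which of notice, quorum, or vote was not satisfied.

Invalid — quorum requirement not satisfied.

Notice: 45 days given; 45 required. Satisfied.
Quorum: 40% of 41,876 = 16,750.40, rounded up to 16,751; 16,727 present. Not satisfied.
Vote: requires three-fourths of those present (16,727); 3/4 of 16727 = 12545.25, rounded up to 12546, so 12,546 needed; 12,552 in favor. Satisfied.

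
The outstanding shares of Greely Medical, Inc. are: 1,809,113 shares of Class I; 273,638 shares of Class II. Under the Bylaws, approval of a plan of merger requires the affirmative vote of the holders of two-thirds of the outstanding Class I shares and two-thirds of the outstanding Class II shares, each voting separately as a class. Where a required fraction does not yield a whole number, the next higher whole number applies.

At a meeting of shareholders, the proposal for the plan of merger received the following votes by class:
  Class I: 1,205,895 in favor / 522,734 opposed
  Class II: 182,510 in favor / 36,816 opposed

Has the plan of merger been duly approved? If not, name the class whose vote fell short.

Not approved — the Class I shares did not give the required vote.

Class I: 2/3 of 1809113 = 1206075.33, rounded up to 1206076; 1,206,076 required, 1,205,895 in favor — not approved.
Class II: 2/3 of 273638 = 182425.33, rounded up to 182426; 182,426 required, 182,510 in favor — approved.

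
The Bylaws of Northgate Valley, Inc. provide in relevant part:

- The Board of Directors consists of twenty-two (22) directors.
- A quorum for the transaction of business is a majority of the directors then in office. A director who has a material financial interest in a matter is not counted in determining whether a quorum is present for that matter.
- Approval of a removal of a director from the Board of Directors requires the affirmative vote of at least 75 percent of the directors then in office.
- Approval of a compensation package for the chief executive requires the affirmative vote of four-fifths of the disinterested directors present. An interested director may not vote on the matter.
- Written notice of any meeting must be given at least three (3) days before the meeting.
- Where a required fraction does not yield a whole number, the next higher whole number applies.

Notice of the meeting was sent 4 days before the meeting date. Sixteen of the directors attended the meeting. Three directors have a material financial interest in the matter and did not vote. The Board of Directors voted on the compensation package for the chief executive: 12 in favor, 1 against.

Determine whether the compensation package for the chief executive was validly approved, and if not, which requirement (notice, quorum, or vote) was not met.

Notice: 4 days given; 3 required (4 ≥ 3). Satisfied.
Quorum: 16 present, but the 3 interested directors do not count, leaving 13. Quorum is 12. Satisfied.
Vote: the compensation package for the chief executive requires four-fifths of the disinterested directors present (16 − 3 = 13). 4/5 of 13 = 10.40, rounded up to 11, so 11 affirmative votes are needed; 12 voted in favor. Satisfied.

Valid — all requirements satisfied.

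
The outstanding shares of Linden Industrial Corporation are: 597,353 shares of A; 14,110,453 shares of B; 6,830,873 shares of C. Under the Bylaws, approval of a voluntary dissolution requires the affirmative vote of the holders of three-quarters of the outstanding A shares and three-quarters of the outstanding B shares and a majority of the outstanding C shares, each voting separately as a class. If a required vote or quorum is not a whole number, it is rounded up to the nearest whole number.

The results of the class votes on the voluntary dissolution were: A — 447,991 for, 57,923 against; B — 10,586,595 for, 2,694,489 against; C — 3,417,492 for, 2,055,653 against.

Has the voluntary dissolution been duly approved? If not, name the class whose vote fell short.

Not approved — the A shares did not give the required vote.

A: 3/4 of 597353 = 448014.75, rounded up to 448015; 448,015 required, 447,991 in favor — not approved.
B: 3/4 of 14110453 = 10582839.75, rounded up to 10582840; 10,582,840 required, 10,586,595 in favor — approved.
C: a majority of 6830873 is 3415437; 3,415,437 required, 3,417,492 in favor — approved.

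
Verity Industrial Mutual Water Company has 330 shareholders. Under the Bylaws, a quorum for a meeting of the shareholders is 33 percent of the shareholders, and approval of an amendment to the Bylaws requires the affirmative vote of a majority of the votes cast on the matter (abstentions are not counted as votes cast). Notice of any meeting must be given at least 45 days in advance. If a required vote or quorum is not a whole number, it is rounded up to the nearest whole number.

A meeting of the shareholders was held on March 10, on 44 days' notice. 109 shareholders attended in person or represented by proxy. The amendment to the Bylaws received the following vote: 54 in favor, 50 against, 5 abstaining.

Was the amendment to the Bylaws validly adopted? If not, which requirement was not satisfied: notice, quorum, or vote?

Invalid — notice requirement not satisfied.

Notice: 44 days given; 45 required. Not satisfied.
Quorum: 33% of 330 = 108.90, rounded up to 109; 109 present. Satisfied.
Vote: requires a majority of the votes cast (109 − 5 abstaining = 104); a majority of 104 is 53, so 53 needed; 54 in favor. Satisfied.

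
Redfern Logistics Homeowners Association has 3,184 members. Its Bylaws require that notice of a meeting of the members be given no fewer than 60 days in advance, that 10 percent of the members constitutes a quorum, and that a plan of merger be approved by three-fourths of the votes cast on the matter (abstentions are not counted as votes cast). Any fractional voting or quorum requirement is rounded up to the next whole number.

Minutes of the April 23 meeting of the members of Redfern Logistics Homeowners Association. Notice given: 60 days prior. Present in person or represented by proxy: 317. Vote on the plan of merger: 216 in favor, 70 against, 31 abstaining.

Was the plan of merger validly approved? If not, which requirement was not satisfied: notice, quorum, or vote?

Invalid — quorum requirement not satisfied.

Notice: 60 days given; 60 required. Satisfied.
Quorum: 10% of 3,184 = 318.40, rounded up to 319; 317 present. Not satisfied.
Vote: requires three-fourths of the votes cast (317 − 31 abstaining = 286); 3/4 of 286 = 214.50, rounded up to 215, so 215 needed; 216 in favor. Satisfied.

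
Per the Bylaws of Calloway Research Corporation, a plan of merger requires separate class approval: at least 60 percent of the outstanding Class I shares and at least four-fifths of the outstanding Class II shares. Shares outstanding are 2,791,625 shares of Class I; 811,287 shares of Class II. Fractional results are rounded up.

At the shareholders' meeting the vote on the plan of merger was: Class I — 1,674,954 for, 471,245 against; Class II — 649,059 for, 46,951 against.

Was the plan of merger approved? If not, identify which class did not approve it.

Class I: 3/5 of 2791625 = 1674975; 1,674,975 required, 1,674,954 in favor — not approved.
Class II: 4/5 of 811287 = 649029.60, rounded up to 649030; 649,030 required, 649,059 in favor — approved.

Not approved — the Class I shares did not give the required vote.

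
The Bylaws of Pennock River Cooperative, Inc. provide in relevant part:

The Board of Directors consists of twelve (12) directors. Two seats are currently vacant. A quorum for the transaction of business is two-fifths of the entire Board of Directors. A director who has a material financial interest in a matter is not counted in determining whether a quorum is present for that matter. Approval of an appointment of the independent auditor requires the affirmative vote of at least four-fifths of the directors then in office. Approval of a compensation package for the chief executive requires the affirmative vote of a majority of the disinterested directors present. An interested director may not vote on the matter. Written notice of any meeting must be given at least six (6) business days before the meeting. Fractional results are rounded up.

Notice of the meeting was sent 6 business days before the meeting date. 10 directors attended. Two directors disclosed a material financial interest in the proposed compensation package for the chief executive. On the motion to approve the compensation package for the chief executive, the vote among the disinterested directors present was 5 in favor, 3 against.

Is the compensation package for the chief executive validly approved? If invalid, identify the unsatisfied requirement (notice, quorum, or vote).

Notice: 6 business days given; 6 required (6 ≥ 6). Satisfied.
Quorum: 10 present, but the 2 interested directors do not count, leaving 8. Quorum is 5. Satisfied.
Vote: the compensation package for the chief executive requires a majority of the disinterested directors present (10 − 2 = 8). A majority of 8 is 5, so 5 affirmative votes are needed; 5 voted in favor. Satisfied.

Valid — all requirements satisfied.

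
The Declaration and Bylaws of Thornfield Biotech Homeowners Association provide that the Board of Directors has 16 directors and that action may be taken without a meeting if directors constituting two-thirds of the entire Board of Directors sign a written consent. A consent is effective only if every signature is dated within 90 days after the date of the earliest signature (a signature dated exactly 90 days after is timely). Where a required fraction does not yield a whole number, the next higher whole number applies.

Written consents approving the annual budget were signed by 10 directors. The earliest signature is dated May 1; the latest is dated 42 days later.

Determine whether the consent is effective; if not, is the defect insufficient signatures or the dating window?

Signatures required: two-thirds of 16 — 2/3 of 16 = 10.67, rounded up to 11, so 11 needed; 10 signed. Insufficient.
Dating window: the latest signature is 42 days after the earliest; the limit is 90 days. Within the window.

Not effective — insufficient signatures.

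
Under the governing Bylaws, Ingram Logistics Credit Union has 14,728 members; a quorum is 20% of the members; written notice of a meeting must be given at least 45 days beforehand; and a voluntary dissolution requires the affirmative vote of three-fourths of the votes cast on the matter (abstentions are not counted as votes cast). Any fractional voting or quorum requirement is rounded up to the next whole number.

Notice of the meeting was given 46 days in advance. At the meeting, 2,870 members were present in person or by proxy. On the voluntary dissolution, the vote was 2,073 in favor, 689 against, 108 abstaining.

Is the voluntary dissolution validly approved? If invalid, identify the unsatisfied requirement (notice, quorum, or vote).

Notice: 46 days given; 45 required. Satisfied.
Quorum: 20% of 14,728 = 2,945.60, rounded up to 2,946; 2,870 present. Not satisfied.
Vote: requires three-fourths of the votes cast (2,870 − 108 abstaining = 2,762); 3/4 of 2762 = 2071.50, rounded up to 2072, so 2,072 needed; 2,073 in favor. Satisfied.

Invalid — quorum requirement not satisfied.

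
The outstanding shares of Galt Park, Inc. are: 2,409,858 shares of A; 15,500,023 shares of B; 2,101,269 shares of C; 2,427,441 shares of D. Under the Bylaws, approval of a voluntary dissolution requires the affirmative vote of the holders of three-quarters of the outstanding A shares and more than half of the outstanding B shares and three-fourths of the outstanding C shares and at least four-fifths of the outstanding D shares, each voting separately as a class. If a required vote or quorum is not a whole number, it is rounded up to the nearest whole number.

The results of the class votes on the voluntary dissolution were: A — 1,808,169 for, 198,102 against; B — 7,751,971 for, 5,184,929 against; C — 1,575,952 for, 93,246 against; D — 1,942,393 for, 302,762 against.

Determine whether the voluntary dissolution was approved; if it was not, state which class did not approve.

Approved — every class gave the required vote.

A: 3/4 of 2409858 = 1807393.50, rounded up to 1807394; 1,807,394 required, 1,808,169 in favor — approved.
B: a majority of 15500023 is 7750012; 7,750,012 required, 7,751,971 in favor — approved.
C: 3/4 of 2101269 = 1575951.75, rounded up to 1575952; 1,575,952 required, 1,575,952 in favor — approved.
D: 4/5 of 2427441 = 1941952.80, rounded up to 1941953; 1,941,953 required, 1,942,393 in favor — approved.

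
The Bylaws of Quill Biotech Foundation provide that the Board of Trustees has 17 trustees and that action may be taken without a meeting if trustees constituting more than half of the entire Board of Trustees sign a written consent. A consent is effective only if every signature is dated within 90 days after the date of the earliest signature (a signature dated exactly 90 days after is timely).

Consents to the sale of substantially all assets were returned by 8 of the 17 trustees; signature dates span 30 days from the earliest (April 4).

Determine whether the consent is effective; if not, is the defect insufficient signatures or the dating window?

Not effective — insufficient signatures.

Signatures required: more than half of 17 — a majority of 17 is 9, so 9 needed; 8 signed. Insufficient.
Dating window: the latest signature is 30 days after the earliest; the limit is 90 days. Within the window.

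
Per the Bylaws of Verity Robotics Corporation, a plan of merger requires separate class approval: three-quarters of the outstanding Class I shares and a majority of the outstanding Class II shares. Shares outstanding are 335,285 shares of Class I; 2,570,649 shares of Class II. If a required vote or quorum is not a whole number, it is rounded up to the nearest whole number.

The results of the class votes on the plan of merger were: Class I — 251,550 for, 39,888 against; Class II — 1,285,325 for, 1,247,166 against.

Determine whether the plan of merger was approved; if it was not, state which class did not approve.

Approved — every class gave the required vote.

Class I: 3/4 of 335285 = 251463.75, rounded up to 251464; 251,464 required, 251,550 in favor — approved.
Class II: a majority of 2570649 is 1285325; 1,285,325 required, 1,285,325 in favor — approved.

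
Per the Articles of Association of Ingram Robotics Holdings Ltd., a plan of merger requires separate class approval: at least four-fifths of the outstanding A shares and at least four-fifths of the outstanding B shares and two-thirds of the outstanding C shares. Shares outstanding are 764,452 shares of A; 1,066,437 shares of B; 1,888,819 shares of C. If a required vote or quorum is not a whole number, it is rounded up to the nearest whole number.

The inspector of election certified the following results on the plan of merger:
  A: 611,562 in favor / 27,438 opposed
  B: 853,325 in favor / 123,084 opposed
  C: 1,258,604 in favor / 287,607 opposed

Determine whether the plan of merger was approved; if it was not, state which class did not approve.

Not approved — the C shares did not give the required vote.

A: 4/5 of 764452 = 611561.60, rounded up to 611562; 611,562 required, 611,562 in favor — approved.
B: 4/5 of 1066437 = 853149.60, rounded up to 853150; 853,150 required, 853,325 in favor — approved.
C: 2/3 of 1888819 = 1259212.67, rounded up to 1259213; 1,259,213 required, 1,258,604 in favor — not approved.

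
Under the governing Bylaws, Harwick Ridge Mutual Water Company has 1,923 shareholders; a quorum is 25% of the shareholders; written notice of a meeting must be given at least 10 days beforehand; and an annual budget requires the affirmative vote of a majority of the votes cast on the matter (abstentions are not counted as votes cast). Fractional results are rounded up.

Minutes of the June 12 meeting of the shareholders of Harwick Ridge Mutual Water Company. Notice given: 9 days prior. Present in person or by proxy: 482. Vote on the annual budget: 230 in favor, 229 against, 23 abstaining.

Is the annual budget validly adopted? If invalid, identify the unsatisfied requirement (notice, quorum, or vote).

Notice: 9 days given; 10 required. Not satisfied.
Quorum: 25% of 1,923 = 480.75, rounded up to 481; 482 present. Satisfied.
Vote: requires a majority of the votes cast (482 − 23 abstaining = 459); a majority of 459 is 230, so 230 needed; 230 in favor. Satisfied.

Invalid — notice requirement not satisfied.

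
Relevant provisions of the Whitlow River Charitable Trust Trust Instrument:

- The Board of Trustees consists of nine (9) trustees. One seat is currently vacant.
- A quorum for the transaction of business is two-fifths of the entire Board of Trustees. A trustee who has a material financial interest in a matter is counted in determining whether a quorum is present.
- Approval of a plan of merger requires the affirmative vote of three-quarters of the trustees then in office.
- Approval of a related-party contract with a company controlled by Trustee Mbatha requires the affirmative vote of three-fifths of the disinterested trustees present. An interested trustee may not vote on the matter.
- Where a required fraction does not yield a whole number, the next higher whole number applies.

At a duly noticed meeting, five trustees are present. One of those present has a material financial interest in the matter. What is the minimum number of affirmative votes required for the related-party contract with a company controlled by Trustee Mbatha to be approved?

The related-party contract with a company controlled by Trustee Mbatha requires three-fifths of the disinterested trustees present (5 − 1 = 4).
3/5 of 4 = 2.40, rounded up to 3.

3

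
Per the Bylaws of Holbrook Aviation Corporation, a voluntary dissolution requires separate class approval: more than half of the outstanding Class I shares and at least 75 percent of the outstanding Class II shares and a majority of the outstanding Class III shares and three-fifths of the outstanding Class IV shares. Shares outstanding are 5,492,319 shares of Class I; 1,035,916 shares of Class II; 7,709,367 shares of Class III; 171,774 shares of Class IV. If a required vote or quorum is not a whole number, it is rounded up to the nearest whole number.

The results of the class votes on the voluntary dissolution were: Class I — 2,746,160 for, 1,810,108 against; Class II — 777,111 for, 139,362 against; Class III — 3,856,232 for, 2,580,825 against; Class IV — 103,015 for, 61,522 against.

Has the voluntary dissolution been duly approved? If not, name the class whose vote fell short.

Not approved — the Class IV shares did not give the required vote.

Class I: a majority of 5492319 is 2746160; 2,746,160 required, 2,746,160 in favor — approved.
Class II: 3/4 of 1035916 = 776937; 776,937 required, 777,111 in favor — approved.
Class III: a majority of 7709367 is 3854684; 3,854,684 required, 3,856,232 in favor — approved.
Class IV: 3/5 of 171774 = 103064.40, rounded up to 103065; 103,065 required, 103,015 in favor — not approved.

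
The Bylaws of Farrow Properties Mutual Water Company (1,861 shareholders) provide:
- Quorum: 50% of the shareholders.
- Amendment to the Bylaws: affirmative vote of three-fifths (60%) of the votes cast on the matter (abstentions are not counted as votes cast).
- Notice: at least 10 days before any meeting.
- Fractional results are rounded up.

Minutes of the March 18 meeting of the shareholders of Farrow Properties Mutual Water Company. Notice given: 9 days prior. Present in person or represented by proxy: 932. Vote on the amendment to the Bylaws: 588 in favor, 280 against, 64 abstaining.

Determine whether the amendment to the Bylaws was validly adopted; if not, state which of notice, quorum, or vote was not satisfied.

Notice: 9 days given; 10 required. Not satisfied.
Quorum: 50% of 1,861 = 930.50, rounded up to 931; 932 present. Satisfied.
Vote: requires three-fifths of the votes cast (932 − 64 abstaining = 868); 3/5 of 868 = 520.80, rounded up to 521, so 521 needed; 588 in favor. Satisfied.

Invalid — notice requirement not satisfied.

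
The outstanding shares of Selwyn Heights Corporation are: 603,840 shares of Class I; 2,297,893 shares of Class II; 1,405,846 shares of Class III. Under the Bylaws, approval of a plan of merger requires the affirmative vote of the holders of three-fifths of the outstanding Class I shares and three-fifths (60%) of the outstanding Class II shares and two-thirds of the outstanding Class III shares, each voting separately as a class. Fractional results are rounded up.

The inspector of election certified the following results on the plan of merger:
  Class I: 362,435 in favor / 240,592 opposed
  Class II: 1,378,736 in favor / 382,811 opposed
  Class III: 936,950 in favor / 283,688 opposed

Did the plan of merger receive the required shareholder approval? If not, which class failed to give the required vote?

Class I: 3/5 of 603840 = 362304; 362,304 required, 362,435 in favor — approved.
Class II: 3/5 of 2297893 = 1378735.80, rounded up to 1378736; 1,378,736 required, 1,378,736 in favor — approved.
Class III: 2/3 of 1405846 = 937230.67, rounded up to 937231; 937,231 required, 936,950 in favor — not approved.

Not approved — the Class III shares did not give the required vote.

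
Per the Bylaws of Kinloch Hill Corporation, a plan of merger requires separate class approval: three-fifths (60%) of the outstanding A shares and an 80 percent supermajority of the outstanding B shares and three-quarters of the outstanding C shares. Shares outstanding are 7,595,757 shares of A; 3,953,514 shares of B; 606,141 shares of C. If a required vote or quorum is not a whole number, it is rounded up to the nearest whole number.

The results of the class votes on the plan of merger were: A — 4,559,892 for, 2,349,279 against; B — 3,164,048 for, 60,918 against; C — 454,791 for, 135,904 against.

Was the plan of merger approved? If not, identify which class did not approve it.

Approved — every class gave the required vote.

A: 3/5 of 7595757 = 4557454.20, rounded up to 4557455; 4,557,455 required, 4,559,892 in favor — approved.
B: 4/5 of 3953514 = 3162811.20, rounded up to 3162812; 3,162,812 required, 3,164,048 in favor — approved.
C: 3/4 of 606141 = 454605.75, rounded up to 454606; 454,606 required, 454,791 in favor — approved.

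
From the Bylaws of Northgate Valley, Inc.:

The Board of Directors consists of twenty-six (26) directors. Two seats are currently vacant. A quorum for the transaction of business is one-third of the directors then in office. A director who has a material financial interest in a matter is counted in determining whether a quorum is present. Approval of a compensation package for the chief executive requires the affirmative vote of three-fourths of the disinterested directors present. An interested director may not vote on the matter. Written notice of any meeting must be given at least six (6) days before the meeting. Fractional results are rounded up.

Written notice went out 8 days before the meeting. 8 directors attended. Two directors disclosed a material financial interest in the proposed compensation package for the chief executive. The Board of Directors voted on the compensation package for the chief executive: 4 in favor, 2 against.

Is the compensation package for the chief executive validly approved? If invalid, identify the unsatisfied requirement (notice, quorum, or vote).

Notice: 8 days given; 6 required (8 ≥ 6). Satisfied.
Quorum: 8 present (interested directors count toward quorum); quorum is 8. Satisfied.
Vote: the compensation package for the chief executive requires three-fourths of the disinterested directors present (8 − 2 = 6). 3/4 of 6 = 4.50, rounded up to 5, so 5 affirmative votes are needed; 4 voted in favor. Not satisfied.

Invalid — vote requirement not satisfied.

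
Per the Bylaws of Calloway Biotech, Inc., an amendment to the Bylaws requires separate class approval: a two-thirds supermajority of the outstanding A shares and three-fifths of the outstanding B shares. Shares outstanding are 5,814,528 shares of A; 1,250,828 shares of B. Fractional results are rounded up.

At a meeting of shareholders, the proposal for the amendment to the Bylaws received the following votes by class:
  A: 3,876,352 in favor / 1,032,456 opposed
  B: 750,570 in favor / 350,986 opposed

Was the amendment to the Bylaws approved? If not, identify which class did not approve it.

Approved — every class gave the required vote.

A: 2/3 of 5814528 = 3876352; 3,876,352 required, 3,876,352 in favor — approved.
B: 3/5 of 1250828 = 750496.80, rounded up to 750497; 750,497 required, 750,570 in favor — approved.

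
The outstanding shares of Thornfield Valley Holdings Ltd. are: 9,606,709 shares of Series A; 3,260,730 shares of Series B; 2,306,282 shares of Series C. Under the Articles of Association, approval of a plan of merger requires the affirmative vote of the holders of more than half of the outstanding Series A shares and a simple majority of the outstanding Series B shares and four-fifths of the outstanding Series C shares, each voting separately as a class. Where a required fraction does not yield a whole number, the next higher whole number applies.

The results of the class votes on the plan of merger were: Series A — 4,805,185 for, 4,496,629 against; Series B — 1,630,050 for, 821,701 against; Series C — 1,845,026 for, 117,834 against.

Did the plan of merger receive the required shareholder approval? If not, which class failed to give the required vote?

Not approved — the Series B shares did not give the required vote.

Series A: a majority of 9606709 is 4803355; 4,803,355 required, 4,805,185 in favor — approved.
Series B: a majority of 3260730 is 1630366; 1,630,366 required, 1,630,050 in favor — not approved.
Series C: 4/5 of 2306282 = 1845025.60, rounded up to 1845026; 1,845,026 required, 1,845,026 in favor — approved.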